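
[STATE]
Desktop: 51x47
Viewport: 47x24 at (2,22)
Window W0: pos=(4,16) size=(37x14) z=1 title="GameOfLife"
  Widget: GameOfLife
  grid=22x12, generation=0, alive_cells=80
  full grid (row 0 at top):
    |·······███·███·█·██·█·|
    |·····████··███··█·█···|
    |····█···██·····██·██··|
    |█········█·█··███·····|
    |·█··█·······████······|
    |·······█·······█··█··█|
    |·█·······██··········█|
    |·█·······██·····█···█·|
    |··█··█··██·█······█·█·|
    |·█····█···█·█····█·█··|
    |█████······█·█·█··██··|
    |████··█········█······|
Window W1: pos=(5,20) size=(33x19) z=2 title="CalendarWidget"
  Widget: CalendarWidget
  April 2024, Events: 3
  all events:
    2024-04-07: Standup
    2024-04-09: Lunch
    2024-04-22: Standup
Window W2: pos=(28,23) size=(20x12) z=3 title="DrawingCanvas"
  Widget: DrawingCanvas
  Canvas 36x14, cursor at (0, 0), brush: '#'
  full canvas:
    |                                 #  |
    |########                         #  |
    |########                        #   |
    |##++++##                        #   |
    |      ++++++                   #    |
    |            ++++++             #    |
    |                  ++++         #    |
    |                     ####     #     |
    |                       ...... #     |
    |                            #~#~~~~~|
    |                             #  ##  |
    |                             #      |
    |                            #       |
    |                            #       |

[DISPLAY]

  ┃┠───────────────────────────────┨  ┃        
  ┃┃           April 2024 ┏━━━━━━━━━━━━━━━━━━┓ 
  ┃┃Mo Tu We Th Fr Sa Su  ┃ DrawingCanvas    ┃ 
  ┃┃ 1  2  3  4  5  6  7* ┠──────────────────┨ 
  ┃┃ 8  9* 10 11 12 13 14 ┃+                 ┃ 
  ┃┃15 16 17 18 19 20 21  ┃########          ┃ 
  ┃┃22* 23 24 25 26 27 28 ┃########          ┃ 
  ┗┃29 30                 ┃##++++##          ┃ 
   ┃                      ┃      ++++++      ┃ 
   ┃                      ┃            ++++++┃ 
   ┃                      ┃                  ┃ 
   ┃                      ┃                  ┃ 
   ┃                      ┗━━━━━━━━━━━━━━━━━━┛ 
   ┃                               ┃           
   ┃                               ┃           
   ┃                               ┃           
   ┗━━━━━━━━━━━━━━━━━━━━━━━━━━━━━━━┛           
                                               
                                               
                                               
                                               
                                               
                                               
                                               


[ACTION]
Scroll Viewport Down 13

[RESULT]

  ┃┃           April 2024 ┏━━━━━━━━━━━━━━━━━━┓ 
  ┃┃Mo Tu We Th Fr Sa Su  ┃ DrawingCanvas    ┃ 
  ┃┃ 1  2  3  4  5  6  7* ┠──────────────────┨ 
  ┃┃ 8  9* 10 11 12 13 14 ┃+                 ┃ 
  ┃┃15 16 17 18 19 20 21  ┃########          ┃ 
  ┃┃22* 23 24 25 26 27 28 ┃########          ┃ 
  ┗┃29 30                 ┃##++++##          ┃ 
   ┃                      ┃      ++++++      ┃ 
   ┃                      ┃            ++++++┃ 
   ┃                      ┃                  ┃ 
   ┃                      ┃                  ┃ 
   ┃                      ┗━━━━━━━━━━━━━━━━━━┛ 
   ┃                               ┃           
   ┃                               ┃           
   ┃                               ┃           
   ┗━━━━━━━━━━━━━━━━━━━━━━━━━━━━━━━┛           
                                               
                                               
                                               
                                               
                                               
                                               
                                               
                                               


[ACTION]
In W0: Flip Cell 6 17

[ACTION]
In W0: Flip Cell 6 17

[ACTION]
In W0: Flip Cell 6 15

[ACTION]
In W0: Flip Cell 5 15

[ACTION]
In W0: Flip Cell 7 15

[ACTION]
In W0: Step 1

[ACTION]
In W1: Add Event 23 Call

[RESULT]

  ┃┃           April 2024 ┏━━━━━━━━━━━━━━━━━━┓ 
  ┃┃Mo Tu We Th Fr Sa Su  ┃ DrawingCanvas    ┃ 
  ┃┃ 1  2  3  4  5  6  7* ┠──────────────────┨ 
  ┃┃ 8  9* 10 11 12 13 14 ┃+                 ┃ 
  ┃┃15 16 17 18 19 20 21  ┃########          ┃ 
  ┃┃22* 23* 24 25 26 27 28┃########          ┃ 
  ┗┃29 30                 ┃##++++##          ┃ 
   ┃                      ┃      ++++++      ┃ 
   ┃                      ┃            ++++++┃ 
   ┃                      ┃                  ┃ 
   ┃                      ┃                  ┃ 
   ┃                      ┗━━━━━━━━━━━━━━━━━━┛ 
   ┃                               ┃           
   ┃                               ┃           
   ┃                               ┃           
   ┗━━━━━━━━━━━━━━━━━━━━━━━━━━━━━━━┛           
                                               
                                               
                                               
                                               
                                               
                                               
                                               
                                               


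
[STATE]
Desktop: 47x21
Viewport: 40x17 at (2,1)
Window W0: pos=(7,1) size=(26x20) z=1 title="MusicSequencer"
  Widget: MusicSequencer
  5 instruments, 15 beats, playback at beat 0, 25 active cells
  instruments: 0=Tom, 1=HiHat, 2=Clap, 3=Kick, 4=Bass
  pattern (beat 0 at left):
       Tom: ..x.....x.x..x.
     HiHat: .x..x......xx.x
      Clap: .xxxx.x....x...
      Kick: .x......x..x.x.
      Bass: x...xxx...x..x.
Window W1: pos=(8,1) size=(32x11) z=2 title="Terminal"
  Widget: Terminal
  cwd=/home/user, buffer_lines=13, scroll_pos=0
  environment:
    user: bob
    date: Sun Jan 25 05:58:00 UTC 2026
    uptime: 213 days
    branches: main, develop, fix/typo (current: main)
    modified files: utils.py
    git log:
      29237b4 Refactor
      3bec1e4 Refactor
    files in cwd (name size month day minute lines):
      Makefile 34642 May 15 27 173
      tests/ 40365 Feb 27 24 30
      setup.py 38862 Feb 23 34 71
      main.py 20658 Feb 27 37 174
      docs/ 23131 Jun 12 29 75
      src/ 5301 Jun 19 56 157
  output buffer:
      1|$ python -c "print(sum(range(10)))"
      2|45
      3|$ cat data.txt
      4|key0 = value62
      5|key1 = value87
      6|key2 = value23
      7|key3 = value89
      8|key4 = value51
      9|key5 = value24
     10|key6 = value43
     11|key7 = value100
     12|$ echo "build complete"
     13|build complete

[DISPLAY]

     ┏┏━━━━━━━━━━━━━━━━━━━━━━━━━━━━━━┓  
     ┃┃ Terminal                     ┃  
     ┠┠──────────────────────────────┨  
     ┃┃$ python -c "print(sum(range(1┃  
     ┃┃45                            ┃  
     ┃┃$ cat data.txt                ┃  
     ┃┃key0 = value62                ┃  
     ┃┃key1 = value87                ┃  
     ┃┃key2 = value23                ┃  
     ┃┃key3 = value89                ┃  
     ┃┗━━━━━━━━━━━━━━━━━━━━━━━━━━━━━━┛  
     ┃                        ┃         
     ┃                        ┃         
     ┃                        ┃         
     ┃                        ┃         
     ┃                        ┃         
     ┃                        ┃         


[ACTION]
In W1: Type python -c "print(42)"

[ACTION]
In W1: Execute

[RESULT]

     ┏┏━━━━━━━━━━━━━━━━━━━━━━━━━━━━━━┓  
     ┃┃ Terminal                     ┃  
     ┠┠──────────────────────────────┨  
     ┃┃key6 = value43                ┃  
     ┃┃key7 = value100               ┃  
     ┃┃$ echo "build complete"       ┃  
     ┃┃build complete                ┃  
     ┃┃$ python -c "print(42)"       ┃  
     ┃┃42                            ┃  
     ┃┃$ █                           ┃  
     ┃┗━━━━━━━━━━━━━━━━━━━━━━━━━━━━━━┛  
     ┃                        ┃         
     ┃                        ┃         
     ┃                        ┃         
     ┃                        ┃         
     ┃                        ┃         
     ┃                        ┃         


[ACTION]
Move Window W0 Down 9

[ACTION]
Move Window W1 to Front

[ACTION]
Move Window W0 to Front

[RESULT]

     ┏━━━━━━━━━━━━━━━━━━━━━━━━┓━━━━━━┓  
     ┃ MusicSequencer         ┃      ┃  
     ┠────────────────────────┨──────┨  
     ┃      ▼12345678901234   ┃      ┃  
     ┃   Tom··█·····█·█··█·   ┃      ┃  
     ┃ HiHat·█··█······██·█   ┃      ┃  
     ┃  Clap·████·█····█···   ┃      ┃  
     ┃  Kick·█······█··█·█·   ┃      ┃  
     ┃  Bass█···███···█··█·   ┃      ┃  
     ┃                        ┃      ┃  
     ┃                        ┃━━━━━━┛  
     ┃                        ┃         
     ┃                        ┃         
     ┃                        ┃         
     ┃                        ┃         
     ┃                        ┃         
     ┃                        ┃         


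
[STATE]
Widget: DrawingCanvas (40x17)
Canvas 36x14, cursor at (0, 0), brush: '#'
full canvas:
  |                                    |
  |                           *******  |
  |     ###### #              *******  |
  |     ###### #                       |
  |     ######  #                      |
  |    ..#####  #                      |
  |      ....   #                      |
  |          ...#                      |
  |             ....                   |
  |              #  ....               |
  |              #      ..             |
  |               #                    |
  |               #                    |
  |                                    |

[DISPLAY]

+                                       
                           *******      
     ###### #              *******      
     ###### #                           
     ######  #                          
    ..#####  #                          
      ....   #                          
          ...#                          
             ....                       
              #  ....                   
              #      ..                 
               #                        
               #                        
                                        
                                        
                                        
                                        


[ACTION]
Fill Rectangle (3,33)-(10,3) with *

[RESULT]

+                                       
                           *******      
     ###### #              *******      
   *******************************      
   *******************************      
   *******************************      
   *******************************      
   *******************************      
   *******************************      
   *******************************      
   *******************************      
               #                        
               #                        
                                        
                                        
                                        
                                        


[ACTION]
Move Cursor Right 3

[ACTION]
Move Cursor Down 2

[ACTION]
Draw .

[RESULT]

                                        
                           *******      
   . ###### #              *******      
   *******************************      
   *******************************      
   *******************************      
   *******************************      
   *******************************      
   *******************************      
   *******************************      
   *******************************      
               #                        
               #                        
                                        
                                        
                                        
                                        


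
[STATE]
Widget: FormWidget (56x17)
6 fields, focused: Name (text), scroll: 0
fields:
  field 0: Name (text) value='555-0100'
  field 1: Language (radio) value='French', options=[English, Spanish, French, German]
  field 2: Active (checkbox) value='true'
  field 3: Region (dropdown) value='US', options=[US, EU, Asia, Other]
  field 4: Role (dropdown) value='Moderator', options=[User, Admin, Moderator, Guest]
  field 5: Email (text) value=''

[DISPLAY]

> Name:       [555-0100                                ]
  Language:   ( ) English  ( ) Spanish  (●) French  ( ) 
  Active:     [x]                                       
  Region:     [US                                     ▼]
  Role:       [Moderator                              ▼]
  Email:      [                                        ]
                                                        
                                                        
                                                        
                                                        
                                                        
                                                        
                                                        
                                                        
                                                        
                                                        
                                                        


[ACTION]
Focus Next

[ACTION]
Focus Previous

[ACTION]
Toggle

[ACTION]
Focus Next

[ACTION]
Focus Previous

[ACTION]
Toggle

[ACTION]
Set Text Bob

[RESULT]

> Name:       [Bob                                     ]
  Language:   ( ) English  ( ) Spanish  (●) French  ( ) 
  Active:     [x]                                       
  Region:     [US                                     ▼]
  Role:       [Moderator                              ▼]
  Email:      [                                        ]
                                                        
                                                        
                                                        
                                                        
                                                        
                                                        
                                                        
                                                        
                                                        
                                                        
                                                        


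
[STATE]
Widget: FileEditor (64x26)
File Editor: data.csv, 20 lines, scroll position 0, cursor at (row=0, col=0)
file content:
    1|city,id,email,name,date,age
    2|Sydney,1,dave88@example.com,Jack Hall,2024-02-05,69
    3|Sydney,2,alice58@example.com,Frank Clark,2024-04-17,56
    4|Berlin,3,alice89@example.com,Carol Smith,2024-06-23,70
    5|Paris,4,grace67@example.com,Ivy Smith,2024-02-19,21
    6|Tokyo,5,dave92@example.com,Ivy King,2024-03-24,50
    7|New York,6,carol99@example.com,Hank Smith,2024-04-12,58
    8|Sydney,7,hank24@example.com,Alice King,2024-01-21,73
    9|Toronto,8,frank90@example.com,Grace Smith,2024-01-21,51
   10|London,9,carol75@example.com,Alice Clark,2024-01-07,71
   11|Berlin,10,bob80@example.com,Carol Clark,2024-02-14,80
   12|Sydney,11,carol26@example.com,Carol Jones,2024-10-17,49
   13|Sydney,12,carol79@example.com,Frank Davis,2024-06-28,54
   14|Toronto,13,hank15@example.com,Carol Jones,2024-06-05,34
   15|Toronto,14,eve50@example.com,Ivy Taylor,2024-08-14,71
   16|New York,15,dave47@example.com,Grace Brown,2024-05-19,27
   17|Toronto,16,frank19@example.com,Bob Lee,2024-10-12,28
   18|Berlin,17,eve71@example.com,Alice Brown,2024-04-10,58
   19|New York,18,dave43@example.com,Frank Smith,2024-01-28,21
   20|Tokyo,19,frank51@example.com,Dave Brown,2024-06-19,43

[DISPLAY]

█ity,id,email,name,date,age                                    ▲
Sydney,1,dave88@example.com,Jack Hall,2024-02-05,69            █
Sydney,2,alice58@example.com,Frank Clark,2024-04-17,56         ░
Berlin,3,alice89@example.com,Carol Smith,2024-06-23,70         ░
Paris,4,grace67@example.com,Ivy Smith,2024-02-19,21            ░
Tokyo,5,dave92@example.com,Ivy King,2024-03-24,50              ░
New York,6,carol99@example.com,Hank Smith,2024-04-12,58        ░
Sydney,7,hank24@example.com,Alice King,2024-01-21,73           ░
Toronto,8,frank90@example.com,Grace Smith,2024-01-21,51        ░
London,9,carol75@example.com,Alice Clark,2024-01-07,71         ░
Berlin,10,bob80@example.com,Carol Clark,2024-02-14,80          ░
Sydney,11,carol26@example.com,Carol Jones,2024-10-17,49        ░
Sydney,12,carol79@example.com,Frank Davis,2024-06-28,54        ░
Toronto,13,hank15@example.com,Carol Jones,2024-06-05,34        ░
Toronto,14,eve50@example.com,Ivy Taylor,2024-08-14,71          ░
New York,15,dave47@example.com,Grace Brown,2024-05-19,27       ░
Toronto,16,frank19@example.com,Bob Lee,2024-10-12,28           ░
Berlin,17,eve71@example.com,Alice Brown,2024-04-10,58          ░
New York,18,dave43@example.com,Frank Smith,2024-01-28,21       ░
Tokyo,19,frank51@example.com,Dave Brown,2024-06-19,43          ░
                                                               ░
                                                               ░
                                                               ░
                                                               ░
                                                               ░
                                                               ▼


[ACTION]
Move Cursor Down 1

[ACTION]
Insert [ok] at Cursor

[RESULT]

city,id,email,name,date,age                                    ▲
ok█ydney,1,dave88@example.com,Jack Hall,2024-02-05,69          █
Sydney,2,alice58@example.com,Frank Clark,2024-04-17,56         ░
Berlin,3,alice89@example.com,Carol Smith,2024-06-23,70         ░
Paris,4,grace67@example.com,Ivy Smith,2024-02-19,21            ░
Tokyo,5,dave92@example.com,Ivy King,2024-03-24,50              ░
New York,6,carol99@example.com,Hank Smith,2024-04-12,58        ░
Sydney,7,hank24@example.com,Alice King,2024-01-21,73           ░
Toronto,8,frank90@example.com,Grace Smith,2024-01-21,51        ░
London,9,carol75@example.com,Alice Clark,2024-01-07,71         ░
Berlin,10,bob80@example.com,Carol Clark,2024-02-14,80          ░
Sydney,11,carol26@example.com,Carol Jones,2024-10-17,49        ░
Sydney,12,carol79@example.com,Frank Davis,2024-06-28,54        ░
Toronto,13,hank15@example.com,Carol Jones,2024-06-05,34        ░
Toronto,14,eve50@example.com,Ivy Taylor,2024-08-14,71          ░
New York,15,dave47@example.com,Grace Brown,2024-05-19,27       ░
Toronto,16,frank19@example.com,Bob Lee,2024-10-12,28           ░
Berlin,17,eve71@example.com,Alice Brown,2024-04-10,58          ░
New York,18,dave43@example.com,Frank Smith,2024-01-28,21       ░
Tokyo,19,frank51@example.com,Dave Brown,2024-06-19,43          ░
                                                               ░
                                                               ░
                                                               ░
                                                               ░
                                                               ░
                                                               ▼


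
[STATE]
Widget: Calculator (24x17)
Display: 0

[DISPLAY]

                       0
┌───┬───┬───┬───┐       
│ 7 │ 8 │ 9 │ ÷ │       
├───┼───┼───┼───┤       
│ 4 │ 5 │ 6 │ × │       
├───┼───┼───┼───┤       
│ 1 │ 2 │ 3 │ - │       
├───┼───┼───┼───┤       
│ 0 │ . │ = │ + │       
├───┼───┼───┼───┤       
│ C │ MC│ MR│ M+│       
└───┴───┴───┴───┘       
                        
                        
                        
                        
                        


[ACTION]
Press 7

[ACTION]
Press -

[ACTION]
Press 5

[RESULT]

                       5
┌───┬───┬───┬───┐       
│ 7 │ 8 │ 9 │ ÷ │       
├───┼───┼───┼───┤       
│ 4 │ 5 │ 6 │ × │       
├───┼───┼───┼───┤       
│ 1 │ 2 │ 3 │ - │       
├───┼───┼───┼───┤       
│ 0 │ . │ = │ + │       
├───┼───┼───┼───┤       
│ C │ MC│ MR│ M+│       
└───┴───┴───┴───┘       
                        
                        
                        
                        
                        


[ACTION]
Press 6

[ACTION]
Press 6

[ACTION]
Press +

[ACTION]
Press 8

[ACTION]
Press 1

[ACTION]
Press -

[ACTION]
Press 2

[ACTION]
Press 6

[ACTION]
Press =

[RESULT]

                    -504
┌───┬───┬───┬───┐       
│ 7 │ 8 │ 9 │ ÷ │       
├───┼───┼───┼───┤       
│ 4 │ 5 │ 6 │ × │       
├───┼───┼───┼───┤       
│ 1 │ 2 │ 3 │ - │       
├───┼───┼───┼───┤       
│ 0 │ . │ = │ + │       
├───┼───┼───┼───┤       
│ C │ MC│ MR│ M+│       
└───┴───┴───┴───┘       
                        
                        
                        
                        
                        


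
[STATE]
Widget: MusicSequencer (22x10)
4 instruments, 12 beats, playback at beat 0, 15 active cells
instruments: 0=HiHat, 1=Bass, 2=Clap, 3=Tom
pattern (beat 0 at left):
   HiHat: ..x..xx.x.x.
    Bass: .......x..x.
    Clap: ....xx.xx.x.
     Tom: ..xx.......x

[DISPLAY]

      ▼12345678901    
 HiHat··█··██·█·█·    
  Bass·······█··█·    
  Clap····██·██·█·    
   Tom··██·······█    
                      
                      
                      
                      
                      


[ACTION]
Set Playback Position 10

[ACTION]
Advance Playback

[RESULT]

      01234567890▼    
 HiHat··█··██·█·█·    
  Bass·······█··█·    
  Clap····██·██·█·    
   Tom··██·······█    
                      
                      
                      
                      
                      


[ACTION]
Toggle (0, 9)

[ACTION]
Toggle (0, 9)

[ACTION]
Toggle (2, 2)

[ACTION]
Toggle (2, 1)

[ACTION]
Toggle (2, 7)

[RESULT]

      01234567890▼    
 HiHat··█··██·█·█·    
  Bass·······█··█·    
  Clap·██·██··█·█·    
   Tom··██·······█    
                      
                      
                      
                      
                      


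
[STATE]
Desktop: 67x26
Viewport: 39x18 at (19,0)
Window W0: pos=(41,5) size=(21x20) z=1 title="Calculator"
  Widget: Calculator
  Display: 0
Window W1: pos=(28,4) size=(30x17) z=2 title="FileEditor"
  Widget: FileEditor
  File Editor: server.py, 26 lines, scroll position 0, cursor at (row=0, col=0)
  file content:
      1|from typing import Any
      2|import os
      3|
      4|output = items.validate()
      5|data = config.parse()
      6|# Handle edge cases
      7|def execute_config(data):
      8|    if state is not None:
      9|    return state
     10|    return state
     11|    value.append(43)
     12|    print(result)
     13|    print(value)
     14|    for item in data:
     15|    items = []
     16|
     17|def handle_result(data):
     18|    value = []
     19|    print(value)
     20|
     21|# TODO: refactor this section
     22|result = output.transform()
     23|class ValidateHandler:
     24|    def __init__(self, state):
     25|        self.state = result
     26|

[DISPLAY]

                                       
                                       
                                       
                                       
         ┏━━━━━━━━━━━━━━━━━━━━━━━━━━━━┓
         ┃ FileEditor                 ┃
         ┠────────────────────────────┨
         ┃█rom typing import Any     ▲┃
         ┃import os                  █┃
         ┃                           ░┃
         ┃output = items.validate()  ░┃
         ┃data = config.parse()      ░┃
         ┃# Handle edge cases        ░┃
         ┃def execute_config(data):  ░┃
         ┃    if state is not None:  ░┃
         ┃    return state           ░┃
         ┃    return state           ░┃
         ┃    value.append(43)       ░┃


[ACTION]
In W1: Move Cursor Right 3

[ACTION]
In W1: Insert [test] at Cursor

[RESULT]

                                       
                                       
                                       
                                       
         ┏━━━━━━━━━━━━━━━━━━━━━━━━━━━━┓
         ┃ FileEditor                 ┃
         ┠────────────────────────────┨
         ┃frotest█ typing import Any ▲┃
         ┃import os                  █┃
         ┃                           ░┃
         ┃output = items.validate()  ░┃
         ┃data = config.parse()      ░┃
         ┃# Handle edge cases        ░┃
         ┃def execute_config(data):  ░┃
         ┃    if state is not None:  ░┃
         ┃    return state           ░┃
         ┃    return state           ░┃
         ┃    value.append(43)       ░┃


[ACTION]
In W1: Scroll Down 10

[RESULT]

                                       
                                       
                                       
                                       
         ┏━━━━━━━━━━━━━━━━━━━━━━━━━━━━┓
         ┃ FileEditor                 ┃
         ┠────────────────────────────┨
         ┃    value.append(43)       ▲┃
         ┃    print(result)          ░┃
         ┃    print(value)           ░┃
         ┃    for item in data:      ░┃
         ┃    items = []             ░┃
         ┃                           ░┃
         ┃def handle_result(data):   ░┃
         ┃    value = []             ░┃
         ┃    print(value)           ░┃
         ┃                           █┃
         ┃# TODO: refactor this secti░┃


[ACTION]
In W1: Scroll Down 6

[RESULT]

                                       
                                       
                                       
                                       
         ┏━━━━━━━━━━━━━━━━━━━━━━━━━━━━┓
         ┃ FileEditor                 ┃
         ┠────────────────────────────┨
         ┃    for item in data:      ▲┃
         ┃    items = []             ░┃
         ┃                           ░┃
         ┃def handle_result(data):   ░┃
         ┃    value = []             ░┃
         ┃    print(value)           ░┃
         ┃                           ░┃
         ┃# TODO: refactor this secti░┃
         ┃result = output.transform()░┃
         ┃class ValidateHandler:     ░┃
         ┃    def __init__(self, stat░┃


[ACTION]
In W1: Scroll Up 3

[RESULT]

                                       
                                       
                                       
                                       
         ┏━━━━━━━━━━━━━━━━━━━━━━━━━━━━┓
         ┃ FileEditor                 ┃
         ┠────────────────────────────┨
         ┃    value.append(43)       ▲┃
         ┃    print(result)          ░┃
         ┃    print(value)           ░┃
         ┃    for item in data:      ░┃
         ┃    items = []             ░┃
         ┃                           ░┃
         ┃def handle_result(data):   ░┃
         ┃    value = []             ░┃
         ┃    print(value)           ░┃
         ┃                           █┃
         ┃# TODO: refactor this secti░┃


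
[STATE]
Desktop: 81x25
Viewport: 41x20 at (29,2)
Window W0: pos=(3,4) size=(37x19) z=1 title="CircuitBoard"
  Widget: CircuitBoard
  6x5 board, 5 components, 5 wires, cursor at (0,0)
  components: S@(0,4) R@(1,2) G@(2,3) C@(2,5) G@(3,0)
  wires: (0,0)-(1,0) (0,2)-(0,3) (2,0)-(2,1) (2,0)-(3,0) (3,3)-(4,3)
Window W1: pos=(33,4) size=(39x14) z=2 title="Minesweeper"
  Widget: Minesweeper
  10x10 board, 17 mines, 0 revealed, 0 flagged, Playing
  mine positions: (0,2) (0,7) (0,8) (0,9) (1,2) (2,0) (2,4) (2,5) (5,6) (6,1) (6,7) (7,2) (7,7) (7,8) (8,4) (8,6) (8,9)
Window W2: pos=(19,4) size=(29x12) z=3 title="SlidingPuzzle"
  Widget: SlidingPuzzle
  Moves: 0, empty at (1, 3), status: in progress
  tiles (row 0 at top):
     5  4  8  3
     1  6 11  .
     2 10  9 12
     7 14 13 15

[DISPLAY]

                                         
                                         
━━━━━━━━━━━━━━━━━━┓━━━━━━━━━━━━━━━━━━━━━━
uzzle             ┃                      
──────────────────┨──────────────────────
─┬────┬────┐      ┃                      
 │  8 │  3 │      ┃                      
─┼────┼────┤      ┃                      
 │ 11 │    │      ┃                      
─┼────┼────┤      ┃                      
 │  9 │ 12 │      ┃                      
─┼────┼────┤      ┃                      
 │ 13 │ 15 │      ┃                      
━━━━━━━━━━━━━━━━━━┛                      
    ┃■■■■■■■■■■                          
    ┗━━━━━━━━━━━━━━━━━━━━━━━━━━━━━━━━━━━━
          ┃                              
          ┃                              
          ┃                              
          ┃                              


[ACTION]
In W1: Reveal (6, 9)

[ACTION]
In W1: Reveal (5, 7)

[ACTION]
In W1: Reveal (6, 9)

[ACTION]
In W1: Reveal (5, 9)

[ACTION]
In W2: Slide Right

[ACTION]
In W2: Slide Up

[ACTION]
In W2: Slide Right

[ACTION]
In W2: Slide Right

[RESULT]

                                         
                                         
━━━━━━━━━━━━━━━━━━┓━━━━━━━━━━━━━━━━━━━━━━
uzzle             ┃                      
──────────────────┨──────────────────────
─┬────┬────┐      ┃                      
 │  8 │  3 │      ┃                      
─┼────┼────┤      ┃                      
 │  9 │ 11 │      ┃                      
─┼────┼────┤      ┃                      
 │ 10 │ 12 │      ┃                      
─┼────┼────┤      ┃                      
 │ 13 │ 15 │      ┃                      
━━━━━━━━━━━━━━━━━━┛                      
    ┃■■■■■■■■■■                          
    ┗━━━━━━━━━━━━━━━━━━━━━━━━━━━━━━━━━━━━
          ┃                              
          ┃                              
          ┃                              
          ┃                              


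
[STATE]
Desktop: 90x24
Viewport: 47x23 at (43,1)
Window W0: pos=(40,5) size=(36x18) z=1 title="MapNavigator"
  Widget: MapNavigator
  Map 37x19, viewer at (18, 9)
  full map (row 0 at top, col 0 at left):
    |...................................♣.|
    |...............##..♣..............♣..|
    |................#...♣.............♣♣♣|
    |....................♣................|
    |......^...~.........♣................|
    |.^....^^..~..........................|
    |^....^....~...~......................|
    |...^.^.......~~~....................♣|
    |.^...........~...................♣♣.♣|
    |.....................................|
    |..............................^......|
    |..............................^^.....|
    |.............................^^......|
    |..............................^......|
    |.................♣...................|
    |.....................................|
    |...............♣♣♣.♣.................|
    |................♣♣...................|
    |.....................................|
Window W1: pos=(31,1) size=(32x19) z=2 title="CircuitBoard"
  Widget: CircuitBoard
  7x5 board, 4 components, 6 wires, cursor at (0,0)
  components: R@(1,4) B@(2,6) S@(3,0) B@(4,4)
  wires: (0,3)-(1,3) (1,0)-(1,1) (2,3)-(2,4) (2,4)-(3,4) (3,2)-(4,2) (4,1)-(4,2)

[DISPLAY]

━━━━━━━━━━━━━━━━━━━┓                           
rd                 ┃                           
───────────────────┨                           
4 5 6              ┃                           
     ·             ┃━━━━━━━━━━━━┓              
     │             ┃            ┃              
     ·   R         ┃────────────┨              
                   ┃...........♣┃              
     · ─ ·       B ┃............┃              
         │         ┃............┃              
 ·       ·         ┃............┃              
 │                 ┃............┃              
 ·       B         ┃............┃              
0)                 ┃..........♣♣┃              
                   ┃............┃              
                   ┃.......^....┃              
                   ┃.......^^...┃              
                   ┃......^^....┃              
━━━━━━━━━━━━━━━━━━━┛.......^....┃              
..............♣.................┃              
................................┃              
━━━━━━━━━━━━━━━━━━━━━━━━━━━━━━━━┛              
                                               


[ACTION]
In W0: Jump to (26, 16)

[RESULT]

━━━━━━━━━━━━━━━━━━━┓                           
rd                 ┃                           
───────────────────┨                           
4 5 6              ┃                           
     ·             ┃━━━━━━━━━━━━┓              
     │             ┃            ┃              
     ·   R         ┃────────────┨              
                   ┃......      ┃              
     · ─ ·       B ┃......      ┃              
         │         ┃^.....      ┃              
 ·       ·         ┃......      ┃              
 │                 ┃......      ┃              
 ·       B         ┃......      ┃              
0)                 ┃......      ┃              
                   ┃......      ┃              
                   ┃......      ┃              
                   ┃......      ┃              
                   ┃            ┃              
━━━━━━━━━━━━━━━━━━━┛            ┃              
                                ┃              
                                ┃              
━━━━━━━━━━━━━━━━━━━━━━━━━━━━━━━━┛              
                                               


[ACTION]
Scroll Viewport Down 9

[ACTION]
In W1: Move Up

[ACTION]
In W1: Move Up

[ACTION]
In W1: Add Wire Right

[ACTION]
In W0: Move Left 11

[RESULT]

━━━━━━━━━━━━━━━━━━━┓                           
rd                 ┃                           
───────────────────┨                           
4 5 6              ┃                           
     ·             ┃━━━━━━━━━━━━┓              
     │             ┃            ┃              
     ·   R         ┃────────────┨              
                   ┃............┃              
     · ─ ·       B ┃..........^.┃              
         │         ┃..........^^┃              
 ·       ·         ┃.........^^.┃              
 │                 ┃..........^.┃              
 ·       B         ┃............┃              
0)                 ┃............┃              
                   ┃............┃              
                   ┃............┃              
                   ┃............┃              
                   ┃            ┃              
━━━━━━━━━━━━━━━━━━━┛            ┃              
                                ┃              
                                ┃              
━━━━━━━━━━━━━━━━━━━━━━━━━━━━━━━━┛              
                                               


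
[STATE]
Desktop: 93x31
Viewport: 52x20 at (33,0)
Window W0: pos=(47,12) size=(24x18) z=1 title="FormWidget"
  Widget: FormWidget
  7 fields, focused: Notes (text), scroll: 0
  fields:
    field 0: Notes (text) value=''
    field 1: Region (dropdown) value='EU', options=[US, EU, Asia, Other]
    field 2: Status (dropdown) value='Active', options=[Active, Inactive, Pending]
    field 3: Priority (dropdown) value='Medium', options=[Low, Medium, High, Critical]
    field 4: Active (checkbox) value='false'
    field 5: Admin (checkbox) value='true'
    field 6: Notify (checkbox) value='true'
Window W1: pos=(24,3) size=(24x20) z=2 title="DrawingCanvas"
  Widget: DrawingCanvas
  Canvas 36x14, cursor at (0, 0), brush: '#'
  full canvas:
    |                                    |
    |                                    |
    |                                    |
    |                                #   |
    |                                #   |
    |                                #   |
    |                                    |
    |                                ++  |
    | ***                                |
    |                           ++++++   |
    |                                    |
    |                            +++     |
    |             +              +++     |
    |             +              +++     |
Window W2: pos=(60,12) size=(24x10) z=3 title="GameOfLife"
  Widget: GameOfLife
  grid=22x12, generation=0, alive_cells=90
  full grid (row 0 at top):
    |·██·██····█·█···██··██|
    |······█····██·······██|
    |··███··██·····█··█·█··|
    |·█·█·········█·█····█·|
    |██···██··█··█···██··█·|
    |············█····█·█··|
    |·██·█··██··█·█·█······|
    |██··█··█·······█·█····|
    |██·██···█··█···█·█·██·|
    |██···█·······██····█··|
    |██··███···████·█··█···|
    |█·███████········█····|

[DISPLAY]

                                                    
                                                    
                                                    
━━━━━━━━━━━━━━┓                                     
Canvas        ┃                                     
──────────────┨                                     
              ┃                                     
              ┃                                     
              ┃                                     
              ┃                                     
              ┃                                     
              ┃                                     
              ┃━━━━━━━━━━━━┏━━━━━━━━━━━━━━━━━━━━━━┓ 
              ┃ FormWidget ┃ GameOfLife           ┃ 
              ┃────────────┠──────────────────────┨ 
              ┃> Notes:    ┃Gen: 0                ┃ 
              ┃  Region:   ┃·█·█·········█·█····█·┃ 
              ┃  Status:   ┃██···██··█··█···██··█·┃ 
     +        ┃  Priority: ┃············█····█·█··┃ 
     +        ┃  Active:   ┃·██·█··██··█·█·█······┃ 


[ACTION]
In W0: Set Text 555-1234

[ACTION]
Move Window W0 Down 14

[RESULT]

                                                    
                                                    
                                                    
━━━━━━━━━━━━━━┓                                     
Canvas        ┃                                     
──────────────┨                                     
              ┃                                     
              ┃                                     
              ┃                                     
              ┃                                     
              ┃                                     
              ┃                                     
              ┃            ┏━━━━━━━━━━━━━━━━━━━━━━┓ 
              ┃━━━━━━━━━━━━┃ GameOfLife           ┃ 
              ┃ FormWidget ┠──────────────────────┨ 
              ┃────────────┃Gen: 0                ┃ 
              ┃> Notes:    ┃·█·█·········█·█····█·┃ 
              ┃  Region:   ┃██···██··█··█···██··█·┃ 
     +        ┃  Status:   ┃············█····█·█··┃ 
     +        ┃  Priority: ┃·██·█··██··█·█·█······┃ 


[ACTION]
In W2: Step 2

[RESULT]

                                                    
                                                    
                                                    
━━━━━━━━━━━━━━┓                                     
Canvas        ┃                                     
──────────────┨                                     
              ┃                                     
              ┃                                     
              ┃                                     
              ┃                                     
              ┃                                     
              ┃                                     
              ┃            ┏━━━━━━━━━━━━━━━━━━━━━━┓ 
              ┃━━━━━━━━━━━━┃ GameOfLife           ┃ 
              ┃ FormWidget ┠──────────────────────┨ 
              ┃────────────┃Gen: 2                ┃ 
              ┃> Notes:    ┃█····████······█·····█┃ 
              ┃  Region:   ┃···██······█···█····█·┃ 
     +        ┃  Status:   ┃······█·█··█··█·█·····┃ 
     +        ┃  Priority: ┃█·██··········█···██··┃ 
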